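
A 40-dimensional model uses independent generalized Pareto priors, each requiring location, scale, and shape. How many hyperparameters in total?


Per parameter: 3 (location, scale, and shape).
Total = 40 * 3 = 120

120


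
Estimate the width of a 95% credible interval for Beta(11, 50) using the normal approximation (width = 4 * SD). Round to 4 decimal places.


For Beta(a,b): Var = ab/((a+b)^2(a+b+1))
Var = 0.0024, SD = 0.0488
Approximate 95% CI width = 4 * 0.0488 = 0.1953

0.1953


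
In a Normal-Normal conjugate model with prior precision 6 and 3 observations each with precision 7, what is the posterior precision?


Posterior precision = prior precision + n * observation precision
= 6 + 3 * 7
= 6 + 21 = 27

27


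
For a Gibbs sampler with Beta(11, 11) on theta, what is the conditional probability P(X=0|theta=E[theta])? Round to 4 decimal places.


E[theta] = 11/(11+11) = 0.5
P(X=0|theta) = 1 - theta = 0.5

0.5


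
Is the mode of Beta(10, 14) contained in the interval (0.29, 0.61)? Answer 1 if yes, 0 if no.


Mode = (a-1)/(a+b-2) = 9/22 = 0.4091
Interval: (0.29, 0.61)
Contains mode? 1

1


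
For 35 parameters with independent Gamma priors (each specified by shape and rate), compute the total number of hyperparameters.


A Gamma prior has 2 hyperparameters per parameter.
Total = 35 * 2 = 70

70


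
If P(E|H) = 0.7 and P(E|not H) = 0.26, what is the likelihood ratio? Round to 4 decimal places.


Likelihood ratio = P(E|H) / P(E|not H)
= 0.7 / 0.26
= 2.6923

2.6923


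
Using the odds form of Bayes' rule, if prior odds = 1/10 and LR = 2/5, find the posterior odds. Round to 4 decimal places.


Bayes' rule in odds form: posterior odds = prior odds * LR
= (1 * 2) / (10 * 5)
= 2/50 = 0.04

0.04


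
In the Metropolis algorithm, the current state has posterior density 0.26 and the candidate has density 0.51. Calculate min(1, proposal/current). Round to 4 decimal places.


Ratio = 0.51/0.26 = 1.9615
Acceptance probability = min(1, 1.9615)
= 1.0

1.0


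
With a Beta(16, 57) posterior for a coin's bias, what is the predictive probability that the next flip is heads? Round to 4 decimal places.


The predictive probability equals the posterior mean.
P(next = heads) = alpha / (alpha + beta)
= 16 / 73 = 0.2192

0.2192


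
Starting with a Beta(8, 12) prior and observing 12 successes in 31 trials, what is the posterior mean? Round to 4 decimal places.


Posterior parameters: alpha = 8 + 12 = 20
beta = 12 + 19 = 31
Posterior mean = alpha / (alpha + beta) = 20 / 51
= 0.3922

0.3922


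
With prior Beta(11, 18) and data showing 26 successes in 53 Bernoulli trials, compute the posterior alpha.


Conjugate update: alpha_posterior = alpha_prior + k
= 11 + 26 = 37

37


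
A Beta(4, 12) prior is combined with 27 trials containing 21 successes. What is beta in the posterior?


In conjugate updating:
beta_posterior = beta_prior + (n - k)
= 12 + (27 - 21)
= 12 + 6 = 18

18


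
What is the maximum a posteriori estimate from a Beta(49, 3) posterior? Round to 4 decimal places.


The MAP estimate equals the mode of the distribution.
Mode of Beta(a,b) = (a-1)/(a+b-2)
= 48/50
= 0.96

0.96


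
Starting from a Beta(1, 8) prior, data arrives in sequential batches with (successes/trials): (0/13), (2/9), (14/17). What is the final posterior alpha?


In sequential Bayesian updating, we sum all successes.
Total successes = 16
Final alpha = 1 + 16 = 17

17


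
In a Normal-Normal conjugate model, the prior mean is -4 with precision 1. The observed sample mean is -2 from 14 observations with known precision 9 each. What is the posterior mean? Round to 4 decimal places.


Posterior precision = tau0 + n*tau = 1 + 14*9 = 127
Posterior mean = (tau0*mu0 + n*tau*xbar) / posterior_precision
= (1*-4 + 14*9*-2) / 127
= -256 / 127 = -2.0157

-2.0157


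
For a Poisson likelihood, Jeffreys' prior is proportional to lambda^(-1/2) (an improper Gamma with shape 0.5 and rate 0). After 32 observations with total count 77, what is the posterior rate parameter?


Jeffreys' prior for Poisson is proportional to lambda^(-1/2).
Posterior is Gamma(0.5 + S, 0 + n) = Gamma(0.5 + 77, 32).
Posterior rate = 0 + n = 32

32.0


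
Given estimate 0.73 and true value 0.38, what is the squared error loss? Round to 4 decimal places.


Squared error = (estimate - true)^2
Difference = 0.35
Loss = 0.35^2 = 0.1225

0.1225


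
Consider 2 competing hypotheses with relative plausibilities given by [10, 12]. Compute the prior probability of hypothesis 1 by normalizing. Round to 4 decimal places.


Sum of weights = 10 + 12 = 22
Normalized prior for H1 = 10 / 22
= 0.4545

0.4545


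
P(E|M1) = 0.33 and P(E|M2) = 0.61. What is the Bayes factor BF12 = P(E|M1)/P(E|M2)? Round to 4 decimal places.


Bayes factor BF12 = P(E|M1) / P(E|M2)
= 0.33 / 0.61
= 0.541

0.541


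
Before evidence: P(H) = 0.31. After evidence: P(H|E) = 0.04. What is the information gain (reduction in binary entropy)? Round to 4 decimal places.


Prior entropy = 0.8932
Posterior entropy = 0.2423
Information gain = 0.8932 - 0.2423 = 0.6509

0.6509


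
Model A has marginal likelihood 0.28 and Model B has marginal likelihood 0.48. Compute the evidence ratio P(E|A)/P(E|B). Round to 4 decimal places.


Evidence ratio = P(E|A) / P(E|B)
= 0.28 / 0.48
= 0.5833

0.5833


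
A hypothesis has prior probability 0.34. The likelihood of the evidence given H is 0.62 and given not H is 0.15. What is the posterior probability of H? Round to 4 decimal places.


Using Bayes' theorem:
P(E) = 0.34 * 0.62 + 0.66 * 0.15
P(E) = 0.3098
P(H|E) = (0.34 * 0.62) / 0.3098 = 0.6804

0.6804


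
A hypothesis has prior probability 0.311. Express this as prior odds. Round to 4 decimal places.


Odds = P(H) / P(not H) = 0.311 / 0.689
= 0.4514

0.4514


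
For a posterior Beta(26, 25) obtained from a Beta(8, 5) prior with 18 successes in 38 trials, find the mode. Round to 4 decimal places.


Mode = (alpha - 1) / (alpha + beta - 2)
= 25 / 49
= 0.5102

0.5102


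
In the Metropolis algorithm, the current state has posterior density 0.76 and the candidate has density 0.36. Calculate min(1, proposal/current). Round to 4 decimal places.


Ratio = 0.36/0.76 = 0.4737
Acceptance probability = min(1, 0.4737)
= 0.4737

0.4737


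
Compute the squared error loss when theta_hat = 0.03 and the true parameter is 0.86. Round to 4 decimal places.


L = (theta_hat - theta_true)^2
= (0.03 - 0.86)^2
= -0.83^2 = 0.6889

0.6889


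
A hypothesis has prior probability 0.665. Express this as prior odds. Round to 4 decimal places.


Odds = P(H) / P(not H) = 0.665 / 0.335
= 1.9851

1.9851


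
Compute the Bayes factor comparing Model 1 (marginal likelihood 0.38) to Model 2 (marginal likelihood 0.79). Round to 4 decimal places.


BF12 = marginal likelihood of M1 / marginal likelihood of M2
= 0.38/0.79
= 0.481

0.481


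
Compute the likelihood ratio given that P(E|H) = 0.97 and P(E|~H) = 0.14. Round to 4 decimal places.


LR = P(E|H) / P(E|~H)
= 0.97 / 0.14 = 6.9286

6.9286


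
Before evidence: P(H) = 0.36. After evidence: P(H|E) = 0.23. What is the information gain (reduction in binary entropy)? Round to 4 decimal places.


Prior entropy = 0.9427
Posterior entropy = 0.778
Information gain = 0.9427 - 0.778 = 0.1647

0.1647


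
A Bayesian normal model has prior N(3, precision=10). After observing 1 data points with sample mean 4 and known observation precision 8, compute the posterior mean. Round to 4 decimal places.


Posterior mean = (prior_precision * prior_mean + n * data_precision * data_mean) / (prior_precision + n * data_precision)
Numerator = 10*3 + 1*8*4 = 62
Denominator = 10 + 1*8 = 18
Posterior mean = 3.4444

3.4444


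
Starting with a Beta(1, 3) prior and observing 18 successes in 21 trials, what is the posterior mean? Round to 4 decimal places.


Posterior parameters: alpha = 1 + 18 = 19
beta = 3 + 3 = 6
Posterior mean = alpha / (alpha + beta) = 19 / 25
= 0.76

0.76


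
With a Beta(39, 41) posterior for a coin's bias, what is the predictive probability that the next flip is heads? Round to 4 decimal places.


The predictive probability equals the posterior mean.
P(next = heads) = alpha / (alpha + beta)
= 39 / 80 = 0.4875

0.4875


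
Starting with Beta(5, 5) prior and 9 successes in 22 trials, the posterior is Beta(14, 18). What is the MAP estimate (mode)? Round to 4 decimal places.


The mode of Beta(a, b) when a > 1 and b > 1 is (a-1)/(a+b-2)
= (14 - 1) / (14 + 18 - 2)
= 13 / 30
= 0.4333

0.4333


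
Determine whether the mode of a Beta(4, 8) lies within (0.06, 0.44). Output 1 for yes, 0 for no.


First find the mode: (a-1)/(a+b-2) = 0.3
Is 0.3 in (0.06, 0.44)? 1

1


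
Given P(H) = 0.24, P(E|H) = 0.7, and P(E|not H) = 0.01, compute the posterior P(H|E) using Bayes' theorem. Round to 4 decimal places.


By Bayes' theorem: P(H|E) = P(E|H)*P(H) / P(E)
P(E) = P(E|H)*P(H) + P(E|not H)*P(not H)
P(E) = 0.7*0.24 + 0.01*0.76 = 0.1756
P(H|E) = 0.7*0.24 / 0.1756 = 0.9567

0.9567


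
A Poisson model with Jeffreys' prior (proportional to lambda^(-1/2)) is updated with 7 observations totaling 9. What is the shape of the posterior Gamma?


Posterior = Gamma(0.5 + S, n)
= Gamma(0.5 + 9, 7)
Posterior shape = 0.5 + S = 0.5 + 9 = 9.5

9.5


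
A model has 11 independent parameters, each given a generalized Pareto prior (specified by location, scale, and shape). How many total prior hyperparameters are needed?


Each generalized Pareto prior needs 3 hyperparameters (location, scale, and shape).
Total = 3 * 11 = 33

33


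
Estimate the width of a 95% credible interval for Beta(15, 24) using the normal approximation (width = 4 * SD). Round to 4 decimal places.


For Beta(a,b): Var = ab/((a+b)^2(a+b+1))
Var = 0.0059, SD = 0.0769
Approximate 95% CI width = 4 * 0.0769 = 0.3077

0.3077


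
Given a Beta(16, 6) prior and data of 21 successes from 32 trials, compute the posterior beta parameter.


Number of failures = 32 - 21 = 11
Posterior beta = 6 + 11 = 17

17


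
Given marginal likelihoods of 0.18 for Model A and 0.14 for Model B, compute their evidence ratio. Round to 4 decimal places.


Ratio = ML(A) / ML(B) = 0.18/0.14
= 1.2857

1.2857


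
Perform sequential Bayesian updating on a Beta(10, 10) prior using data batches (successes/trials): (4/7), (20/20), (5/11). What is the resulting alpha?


Accumulate successes: 29
Posterior alpha = prior alpha + sum of successes
= 10 + 29 = 39

39


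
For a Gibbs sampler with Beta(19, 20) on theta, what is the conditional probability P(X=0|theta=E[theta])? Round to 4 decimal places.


E[theta] = 19/(19+20) = 0.4872
P(X=0|theta) = 1 - theta = 0.5128

0.5128


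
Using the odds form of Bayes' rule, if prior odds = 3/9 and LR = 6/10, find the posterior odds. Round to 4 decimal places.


Bayes' rule in odds form: posterior odds = prior odds * LR
= (3 * 6) / (9 * 10)
= 18/90 = 0.2

0.2


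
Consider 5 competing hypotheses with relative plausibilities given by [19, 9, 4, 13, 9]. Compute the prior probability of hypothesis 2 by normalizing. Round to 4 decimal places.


Sum of weights = 19 + 9 + 4 + 13 + 9 = 54
Normalized prior for H2 = 9 / 54
= 0.1667

0.1667


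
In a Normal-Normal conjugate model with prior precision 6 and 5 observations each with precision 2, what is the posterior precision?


Posterior precision = prior precision + n * observation precision
= 6 + 5 * 2
= 6 + 10 = 16

16


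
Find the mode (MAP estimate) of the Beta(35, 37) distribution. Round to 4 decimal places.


For Beta(a,b) with a,b > 1:
Mode = (a-1)/(a+b-2) = (35-1)/(72-2)
= 34/70 = 0.4857

0.4857


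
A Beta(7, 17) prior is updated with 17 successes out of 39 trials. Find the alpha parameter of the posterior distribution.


In the Beta-Binomial conjugate update:
alpha_post = alpha_prior + successes
= 7 + 17
= 24

24


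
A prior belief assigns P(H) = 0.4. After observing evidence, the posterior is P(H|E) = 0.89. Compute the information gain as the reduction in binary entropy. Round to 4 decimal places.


H(prior) = -0.4*log2(0.4) - 0.6*log2(0.6)
= 0.971
H(post) = -0.89*log2(0.89) - 0.11*log2(0.11)
= 0.4999
IG = 0.971 - 0.4999 = 0.471

0.471


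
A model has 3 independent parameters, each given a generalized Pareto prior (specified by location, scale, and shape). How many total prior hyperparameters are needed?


Each generalized Pareto prior needs 3 hyperparameters (location, scale, and shape).
Total = 3 * 3 = 9

9


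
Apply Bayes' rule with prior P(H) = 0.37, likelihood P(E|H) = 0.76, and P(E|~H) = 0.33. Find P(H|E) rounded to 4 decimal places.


Step 1: Compute marginal P(E) = P(E|H)P(H) + P(E|~H)P(~H)
= 0.76*0.37 + 0.33*0.63 = 0.4891
Step 2: P(H|E) = P(E|H)P(H)/P(E) = 0.2812/0.4891
= 0.5749

0.5749


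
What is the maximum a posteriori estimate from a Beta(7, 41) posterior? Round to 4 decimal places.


The MAP estimate equals the mode of the distribution.
Mode of Beta(a,b) = (a-1)/(a+b-2)
= 6/46
= 0.1304

0.1304


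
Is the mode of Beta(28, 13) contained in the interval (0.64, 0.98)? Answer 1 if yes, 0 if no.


Mode = (a-1)/(a+b-2) = 27/39 = 0.6923
Interval: (0.64, 0.98)
Contains mode? 1

1


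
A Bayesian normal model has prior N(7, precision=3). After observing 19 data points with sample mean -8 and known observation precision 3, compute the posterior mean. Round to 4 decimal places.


Posterior mean = (prior_precision * prior_mean + n * data_precision * data_mean) / (prior_precision + n * data_precision)
Numerator = 3*7 + 19*3*-8 = -435
Denominator = 3 + 19*3 = 60
Posterior mean = -7.25

-7.25


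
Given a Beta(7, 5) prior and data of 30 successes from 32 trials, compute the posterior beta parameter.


Number of failures = 32 - 30 = 2
Posterior beta = 5 + 2 = 7

7


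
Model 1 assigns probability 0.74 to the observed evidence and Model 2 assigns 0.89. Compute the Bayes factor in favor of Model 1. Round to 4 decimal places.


BF = P(data|M1) / P(data|M2)
= 0.74 / 0.89 = 0.8315

0.8315


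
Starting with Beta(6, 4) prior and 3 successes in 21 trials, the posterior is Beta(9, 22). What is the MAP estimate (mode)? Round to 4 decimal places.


The mode of Beta(a, b) when a > 1 and b > 1 is (a-1)/(a+b-2)
= (9 - 1) / (9 + 22 - 2)
= 8 / 29
= 0.2759

0.2759


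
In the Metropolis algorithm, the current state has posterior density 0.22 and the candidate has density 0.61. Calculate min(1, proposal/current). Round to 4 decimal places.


Ratio = 0.61/0.22 = 2.7727
Acceptance probability = min(1, 2.7727)
= 1.0

1.0


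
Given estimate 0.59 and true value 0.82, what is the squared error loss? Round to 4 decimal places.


Squared error = (estimate - true)^2
Difference = -0.23
Loss = -0.23^2 = 0.0529

0.0529


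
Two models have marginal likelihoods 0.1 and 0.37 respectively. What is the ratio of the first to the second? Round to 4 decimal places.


Evidence ratio = 0.1 / 0.37
= 0.2703

0.2703


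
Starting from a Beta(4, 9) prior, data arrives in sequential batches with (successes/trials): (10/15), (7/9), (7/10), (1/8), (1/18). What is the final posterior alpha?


In sequential Bayesian updating, we sum all successes.
Total successes = 26
Final alpha = 4 + 26 = 30

30


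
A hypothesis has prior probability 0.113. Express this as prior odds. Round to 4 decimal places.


Odds = P(H) / P(not H) = 0.113 / 0.887
= 0.1274

0.1274


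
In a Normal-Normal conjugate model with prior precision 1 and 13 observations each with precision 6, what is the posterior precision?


Posterior precision = prior precision + n * observation precision
= 1 + 13 * 6
= 1 + 78 = 79

79


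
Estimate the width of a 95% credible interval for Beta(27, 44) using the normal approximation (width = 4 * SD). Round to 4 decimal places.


For Beta(a,b): Var = ab/((a+b)^2(a+b+1))
Var = 0.0033, SD = 0.0572
Approximate 95% CI width = 4 * 0.0572 = 0.2288

0.2288


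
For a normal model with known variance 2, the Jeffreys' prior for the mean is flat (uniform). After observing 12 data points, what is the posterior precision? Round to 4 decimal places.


Jeffreys' prior for normal mean (known variance) is flat.
Prior precision = 0.
Posterior precision = prior_prec + n/sigma^2 = 0 + 12/2
= 6.0

6.0


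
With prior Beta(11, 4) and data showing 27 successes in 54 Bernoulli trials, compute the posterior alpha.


Conjugate update: alpha_posterior = alpha_prior + k
= 11 + 27 = 38

38


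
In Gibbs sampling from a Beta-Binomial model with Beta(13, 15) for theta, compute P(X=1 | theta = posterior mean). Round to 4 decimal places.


Posterior mean = alpha/(alpha+beta) = 13/28 = 0.4643
P(X=1|theta=mean) = theta = 0.4643

0.4643


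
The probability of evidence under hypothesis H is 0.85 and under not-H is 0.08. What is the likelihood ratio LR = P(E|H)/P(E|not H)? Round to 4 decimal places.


LR = 0.85 / 0.08
= 10.625

10.625


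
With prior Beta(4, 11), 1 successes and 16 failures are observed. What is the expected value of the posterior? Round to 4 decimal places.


Posterior = Beta(5, 27)
E[theta] = alpha/(alpha+beta)
= 5/32 = 0.1562

0.1562


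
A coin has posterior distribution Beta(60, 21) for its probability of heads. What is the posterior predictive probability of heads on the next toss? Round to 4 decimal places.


Posterior predictive = E[theta] = alpha/(alpha+beta)
= 60/81
= 0.7407

0.7407


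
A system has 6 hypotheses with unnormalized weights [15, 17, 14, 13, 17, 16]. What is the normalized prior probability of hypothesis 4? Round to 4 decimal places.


The normalized prior is the weight divided by the total.
Total weight = 92
P(H4) = 13 / 92 = 0.1413

0.1413


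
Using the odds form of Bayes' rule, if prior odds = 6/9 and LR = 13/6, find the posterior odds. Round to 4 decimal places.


Bayes' rule in odds form: posterior odds = prior odds * LR
= (6 * 13) / (9 * 6)
= 78/54 = 1.4444

1.4444


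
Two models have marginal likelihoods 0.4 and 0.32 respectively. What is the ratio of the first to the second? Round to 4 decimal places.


Evidence ratio = 0.4 / 0.32
= 1.25

1.25


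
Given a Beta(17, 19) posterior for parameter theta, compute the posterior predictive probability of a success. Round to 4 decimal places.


For a Beta-Bernoulli model, the predictive probability is the mean:
P(success) = 17/(17+19) = 17/36 = 0.4722

0.4722


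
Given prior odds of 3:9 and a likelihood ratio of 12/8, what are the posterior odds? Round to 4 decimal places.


Posterior odds = prior odds * LR
Prior odds = 3/9 = 0.3333
LR = 12/8 = 1.5
Posterior odds = 0.3333 * 1.5 = 0.5

0.5


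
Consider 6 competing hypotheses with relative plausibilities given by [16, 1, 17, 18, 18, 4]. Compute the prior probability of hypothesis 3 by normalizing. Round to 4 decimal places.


Sum of weights = 16 + 1 + 17 + 18 + 18 + 4 = 74
Normalized prior for H3 = 17 / 74
= 0.2297

0.2297


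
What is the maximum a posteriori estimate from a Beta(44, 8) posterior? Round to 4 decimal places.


The MAP estimate equals the mode of the distribution.
Mode of Beta(a,b) = (a-1)/(a+b-2)
= 43/50
= 0.86

0.86


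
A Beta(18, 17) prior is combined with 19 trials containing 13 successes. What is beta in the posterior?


In conjugate updating:
beta_posterior = beta_prior + (n - k)
= 17 + (19 - 13)
= 17 + 6 = 23

23


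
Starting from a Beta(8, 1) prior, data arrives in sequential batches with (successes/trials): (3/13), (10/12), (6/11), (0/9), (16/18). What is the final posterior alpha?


In sequential Bayesian updating, we sum all successes.
Total successes = 35
Final alpha = 8 + 35 = 43

43


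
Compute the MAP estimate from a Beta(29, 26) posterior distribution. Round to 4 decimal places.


MAP = mode of Beta distribution
= (alpha - 1)/(alpha + beta - 2)
= (29-1)/(29+26-2)
= 28/53 = 0.5283

0.5283


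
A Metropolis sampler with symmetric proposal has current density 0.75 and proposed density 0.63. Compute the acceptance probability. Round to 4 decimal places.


For symmetric proposals, acceptance = min(1, pi(x*)/pi(x))
= min(1, 0.63/0.75)
= min(1, 0.84) = 0.84

0.84


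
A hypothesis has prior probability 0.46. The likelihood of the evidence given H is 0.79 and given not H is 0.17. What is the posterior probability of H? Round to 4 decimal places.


Using Bayes' theorem:
P(E) = 0.46 * 0.79 + 0.54 * 0.17
P(E) = 0.4552
P(H|E) = (0.46 * 0.79) / 0.4552 = 0.7983

0.7983


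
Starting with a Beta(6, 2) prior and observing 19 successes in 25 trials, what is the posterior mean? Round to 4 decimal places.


Posterior parameters: alpha = 6 + 19 = 25
beta = 2 + 6 = 8
Posterior mean = alpha / (alpha + beta) = 25 / 33
= 0.7576

0.7576


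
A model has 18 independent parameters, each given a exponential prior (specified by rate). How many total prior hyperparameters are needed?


Each exponential prior needs 1 hyperparameter (rate).
Total = 1 * 18 = 18

18


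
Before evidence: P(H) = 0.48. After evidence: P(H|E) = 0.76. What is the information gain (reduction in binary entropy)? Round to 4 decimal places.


Prior entropy = 0.9988
Posterior entropy = 0.795
Information gain = 0.9988 - 0.795 = 0.2038

0.2038


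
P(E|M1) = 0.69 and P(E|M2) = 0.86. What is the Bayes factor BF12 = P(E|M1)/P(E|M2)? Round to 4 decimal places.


Bayes factor BF12 = P(E|M1) / P(E|M2)
= 0.69 / 0.86
= 0.8023

0.8023


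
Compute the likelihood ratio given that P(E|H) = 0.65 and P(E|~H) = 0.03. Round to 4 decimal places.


LR = P(E|H) / P(E|~H)
= 0.65 / 0.03 = 21.6667

21.6667


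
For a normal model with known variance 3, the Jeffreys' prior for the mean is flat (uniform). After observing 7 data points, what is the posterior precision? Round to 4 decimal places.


Jeffreys' prior for normal mean (known variance) is flat.
Prior precision = 0.
Posterior precision = prior_prec + n/sigma^2 = 0 + 7/3
= 2.3333

2.3333


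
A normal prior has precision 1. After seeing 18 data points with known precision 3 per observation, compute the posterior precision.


In the conjugate normal model, precisions add:
tau_posterior = tau_prior + n * tau_data
= 1 + 18*3 = 55

55


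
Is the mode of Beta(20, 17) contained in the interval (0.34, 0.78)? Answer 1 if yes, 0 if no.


Mode = (a-1)/(a+b-2) = 19/35 = 0.5429
Interval: (0.34, 0.78)
Contains mode? 1

1


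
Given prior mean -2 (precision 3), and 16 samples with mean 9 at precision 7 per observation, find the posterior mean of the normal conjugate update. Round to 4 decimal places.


The posterior mean is a precision-weighted average of prior and data.
Post. prec. = 3 + 112 = 115
Post. mean = (-6 + 1008)/115 = 1002/115 = 8.713

8.713


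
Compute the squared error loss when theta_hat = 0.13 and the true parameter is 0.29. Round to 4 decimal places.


L = (theta_hat - theta_true)^2
= (0.13 - 0.29)^2
= -0.16^2 = 0.0256

0.0256


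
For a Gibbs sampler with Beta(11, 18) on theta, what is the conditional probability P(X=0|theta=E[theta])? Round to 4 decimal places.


E[theta] = 11/(11+18) = 0.3793
P(X=0|theta) = 1 - theta = 0.6207

0.6207


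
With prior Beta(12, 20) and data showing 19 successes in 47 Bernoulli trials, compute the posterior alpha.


Conjugate update: alpha_posterior = alpha_prior + k
= 12 + 19 = 31

31


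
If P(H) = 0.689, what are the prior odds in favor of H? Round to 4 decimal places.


Prior odds = P(H) / (1 - P(H))
= 0.689 / 0.311
= 2.2154

2.2154


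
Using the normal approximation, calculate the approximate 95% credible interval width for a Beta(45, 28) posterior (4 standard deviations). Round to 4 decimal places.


Var(Beta) = 45*28/(73^2 * 74) = 0.0032
SD = 0.0565
Width ~ 4*SD = 0.2261

0.2261


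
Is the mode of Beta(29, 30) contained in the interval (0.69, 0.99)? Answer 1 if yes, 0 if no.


Mode = (a-1)/(a+b-2) = 28/57 = 0.4912
Interval: (0.69, 0.99)
Contains mode? 0

0


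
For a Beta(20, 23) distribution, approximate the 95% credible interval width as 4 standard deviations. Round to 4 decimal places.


Variance of Beta(a,b) = ab / ((a+b)^2 * (a+b+1))
= 20*23 / ((43)^2 * 44)
= 0.0057
SD = sqrt(0.0057) = 0.0752
Width = 4 * SD = 0.3008

0.3008


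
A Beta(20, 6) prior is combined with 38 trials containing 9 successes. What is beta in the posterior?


In conjugate updating:
beta_posterior = beta_prior + (n - k)
= 6 + (38 - 9)
= 6 + 29 = 35

35


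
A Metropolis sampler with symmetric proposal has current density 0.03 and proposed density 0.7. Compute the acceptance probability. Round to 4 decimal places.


For symmetric proposals, acceptance = min(1, pi(x*)/pi(x))
= min(1, 0.7/0.03)
= min(1, 23.3333) = 1.0

1.0


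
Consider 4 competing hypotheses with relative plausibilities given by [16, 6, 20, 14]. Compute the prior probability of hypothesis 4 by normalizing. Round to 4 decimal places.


Sum of weights = 16 + 6 + 20 + 14 = 56
Normalized prior for H4 = 14 / 56
= 0.25

0.25


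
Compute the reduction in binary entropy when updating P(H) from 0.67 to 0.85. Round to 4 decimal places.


H_before = -p*log2(p) - (1-p)*log2(1-p) for p=0.67: 0.9149
H_after for p=0.85: 0.6098
Reduction = 0.9149 - 0.6098 = 0.3051

0.3051


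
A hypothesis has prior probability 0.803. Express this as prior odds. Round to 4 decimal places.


Odds = P(H) / P(not H) = 0.803 / 0.197
= 4.0761

4.0761


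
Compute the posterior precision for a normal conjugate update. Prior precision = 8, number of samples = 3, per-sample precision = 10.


tau_post = tau_0 + n * tau
= 8 + 3 * 10 = 38

38


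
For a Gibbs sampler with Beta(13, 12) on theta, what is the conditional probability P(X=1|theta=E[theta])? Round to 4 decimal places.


E[theta] = 13/(13+12) = 0.52
P(X=1|theta) = theta = 0.52

0.52


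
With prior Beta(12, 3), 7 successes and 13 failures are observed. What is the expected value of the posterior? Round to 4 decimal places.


Posterior = Beta(19, 16)
E[theta] = alpha/(alpha+beta)
= 19/35 = 0.5429

0.5429


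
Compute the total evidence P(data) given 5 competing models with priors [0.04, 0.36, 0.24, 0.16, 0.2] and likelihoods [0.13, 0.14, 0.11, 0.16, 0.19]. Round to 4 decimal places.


Marginal likelihood = sum P(model_i) * P(data|model_i)
Model 1: 0.04 * 0.13 = 0.0052
Model 2: 0.36 * 0.14 = 0.0504
Model 3: 0.24 * 0.11 = 0.0264
Model 4: 0.16 * 0.16 = 0.0256
Model 5: 0.2 * 0.19 = 0.038
Total = 0.1456

0.1456


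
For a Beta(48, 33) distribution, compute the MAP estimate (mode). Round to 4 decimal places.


MAP = mode = (a-1)/(a+b-2)
= (48-1)/(48+33-2)
= 47/79 = 0.5949

0.5949


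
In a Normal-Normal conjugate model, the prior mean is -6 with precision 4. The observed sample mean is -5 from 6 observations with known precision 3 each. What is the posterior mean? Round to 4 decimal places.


Posterior precision = tau0 + n*tau = 4 + 6*3 = 22
Posterior mean = (tau0*mu0 + n*tau*xbar) / posterior_precision
= (4*-6 + 6*3*-5) / 22
= -114 / 22 = -5.1818

-5.1818


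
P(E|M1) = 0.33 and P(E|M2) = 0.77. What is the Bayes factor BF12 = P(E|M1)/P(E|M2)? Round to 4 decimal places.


Bayes factor BF12 = P(E|M1) / P(E|M2)
= 0.33 / 0.77
= 0.4286

0.4286


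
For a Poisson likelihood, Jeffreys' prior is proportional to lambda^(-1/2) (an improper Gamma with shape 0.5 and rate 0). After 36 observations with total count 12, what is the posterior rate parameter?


Jeffreys' prior for Poisson is proportional to lambda^(-1/2).
Posterior is Gamma(0.5 + S, 0 + n) = Gamma(0.5 + 12, 36).
Posterior rate = 0 + n = 36

36.0


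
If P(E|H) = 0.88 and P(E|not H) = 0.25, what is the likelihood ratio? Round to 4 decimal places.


Likelihood ratio = P(E|H) / P(E|not H)
= 0.88 / 0.25
= 3.52

3.52


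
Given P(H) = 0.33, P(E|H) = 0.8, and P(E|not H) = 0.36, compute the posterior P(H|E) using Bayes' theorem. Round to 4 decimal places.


By Bayes' theorem: P(H|E) = P(E|H)*P(H) / P(E)
P(E) = P(E|H)*P(H) + P(E|not H)*P(not H)
P(E) = 0.8*0.33 + 0.36*0.67 = 0.5052
P(H|E) = 0.8*0.33 / 0.5052 = 0.5226

0.5226


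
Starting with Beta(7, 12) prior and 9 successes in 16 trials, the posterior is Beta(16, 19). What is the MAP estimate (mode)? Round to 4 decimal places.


The mode of Beta(a, b) when a > 1 and b > 1 is (a-1)/(a+b-2)
= (16 - 1) / (16 + 19 - 2)
= 15 / 33
= 0.4545

0.4545


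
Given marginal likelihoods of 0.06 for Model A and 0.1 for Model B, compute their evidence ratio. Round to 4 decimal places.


Ratio = ML(A) / ML(B) = 0.06/0.1
= 0.6

0.6


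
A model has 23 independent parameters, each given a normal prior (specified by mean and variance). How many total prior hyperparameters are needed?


Each normal prior needs 2 hyperparameters (mean and variance).
Total = 2 * 23 = 46

46


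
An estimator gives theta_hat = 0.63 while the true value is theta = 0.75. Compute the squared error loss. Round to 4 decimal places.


The squared error loss is (theta_hat - theta)^2
= (0.63 - 0.75)^2
= (-0.12)^2 = 0.0144

0.0144


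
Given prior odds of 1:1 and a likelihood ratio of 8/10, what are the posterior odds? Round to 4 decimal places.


Posterior odds = prior odds * LR
Prior odds = 1/1 = 1.0
LR = 8/10 = 0.8
Posterior odds = 1.0 * 0.8 = 0.8

0.8


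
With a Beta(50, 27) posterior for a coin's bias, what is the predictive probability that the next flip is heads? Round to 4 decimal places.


The predictive probability equals the posterior mean.
P(next = heads) = alpha / (alpha + beta)
= 50 / 77 = 0.6494

0.6494


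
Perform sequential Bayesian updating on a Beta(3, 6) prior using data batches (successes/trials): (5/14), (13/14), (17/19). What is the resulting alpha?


Accumulate successes: 35
Posterior alpha = prior alpha + sum of successes
= 3 + 35 = 38

38


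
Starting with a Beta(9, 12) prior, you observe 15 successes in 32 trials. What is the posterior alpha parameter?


For a Beta-Binomial conjugate model:
Posterior alpha = prior alpha + number of successes
= 9 + 15 = 24

24


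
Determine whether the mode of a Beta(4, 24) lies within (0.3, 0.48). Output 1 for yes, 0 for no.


First find the mode: (a-1)/(a+b-2) = 0.1154
Is 0.1154 in (0.3, 0.48)? 0

0


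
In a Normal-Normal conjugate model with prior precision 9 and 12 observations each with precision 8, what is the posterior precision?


Posterior precision = prior precision + n * observation precision
= 9 + 12 * 8
= 9 + 96 = 105

105


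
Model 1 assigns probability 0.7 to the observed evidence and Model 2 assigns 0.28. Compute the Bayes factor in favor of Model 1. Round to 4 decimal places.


BF = P(data|M1) / P(data|M2)
= 0.7 / 0.28 = 2.5

2.5


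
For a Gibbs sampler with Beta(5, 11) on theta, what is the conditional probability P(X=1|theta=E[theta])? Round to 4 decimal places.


E[theta] = 5/(5+11) = 0.3125
P(X=1|theta) = theta = 0.3125

0.3125


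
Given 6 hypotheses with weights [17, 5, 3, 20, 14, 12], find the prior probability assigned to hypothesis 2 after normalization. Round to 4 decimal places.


To normalize, divide each weight by the sum of all weights.
Sum = 71
Prior(H2) = 5/71 = 0.0704

0.0704


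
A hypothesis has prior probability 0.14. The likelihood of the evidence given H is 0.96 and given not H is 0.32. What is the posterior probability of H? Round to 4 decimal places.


Using Bayes' theorem:
P(E) = 0.14 * 0.96 + 0.86 * 0.32
P(E) = 0.4096
P(H|E) = (0.14 * 0.96) / 0.4096 = 0.3281

0.3281


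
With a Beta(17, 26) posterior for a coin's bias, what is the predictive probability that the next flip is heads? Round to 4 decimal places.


The predictive probability equals the posterior mean.
P(next = heads) = alpha / (alpha + beta)
= 17 / 43 = 0.3953

0.3953


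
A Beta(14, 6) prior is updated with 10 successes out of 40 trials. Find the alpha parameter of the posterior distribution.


In the Beta-Binomial conjugate update:
alpha_post = alpha_prior + successes
= 14 + 10
= 24

24


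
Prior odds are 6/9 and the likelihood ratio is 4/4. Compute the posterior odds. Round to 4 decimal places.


Posterior odds = prior odds * likelihood ratio
= (6/9) * (4/4)
= 24 / 36
= 0.6667

0.6667


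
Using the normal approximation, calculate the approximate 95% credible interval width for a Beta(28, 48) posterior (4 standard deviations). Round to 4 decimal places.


Var(Beta) = 28*48/(76^2 * 77) = 0.003
SD = 0.055
Width ~ 4*SD = 0.2199

0.2199


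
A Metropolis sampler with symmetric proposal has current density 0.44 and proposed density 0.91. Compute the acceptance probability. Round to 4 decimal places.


For symmetric proposals, acceptance = min(1, pi(x*)/pi(x))
= min(1, 0.91/0.44)
= min(1, 2.0682) = 1.0

1.0


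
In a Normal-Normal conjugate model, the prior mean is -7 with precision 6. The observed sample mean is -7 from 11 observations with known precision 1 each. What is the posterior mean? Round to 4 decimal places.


Posterior precision = tau0 + n*tau = 6 + 11*1 = 17
Posterior mean = (tau0*mu0 + n*tau*xbar) / posterior_precision
= (6*-7 + 11*1*-7) / 17
= -119 / 17 = -7.0

-7.0


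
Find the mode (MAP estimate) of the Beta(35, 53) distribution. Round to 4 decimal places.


For Beta(a,b) with a,b > 1:
Mode = (a-1)/(a+b-2) = (35-1)/(88-2)
= 34/86 = 0.3953

0.3953


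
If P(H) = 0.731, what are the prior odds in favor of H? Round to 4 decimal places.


Prior odds = P(H) / (1 - P(H))
= 0.731 / 0.269
= 2.7175

2.7175


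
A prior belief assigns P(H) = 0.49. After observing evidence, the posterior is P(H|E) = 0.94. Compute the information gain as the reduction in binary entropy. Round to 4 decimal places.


H(prior) = -0.49*log2(0.49) - 0.51*log2(0.51)
= 0.9997
H(post) = -0.94*log2(0.94) - 0.06*log2(0.06)
= 0.3274
IG = 0.9997 - 0.3274 = 0.6723

0.6723


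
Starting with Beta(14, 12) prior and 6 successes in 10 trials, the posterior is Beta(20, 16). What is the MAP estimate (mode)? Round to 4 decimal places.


The mode of Beta(a, b) when a > 1 and b > 1 is (a-1)/(a+b-2)
= (20 - 1) / (20 + 16 - 2)
= 19 / 34
= 0.5588

0.5588


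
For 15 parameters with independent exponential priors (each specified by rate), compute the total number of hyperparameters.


A exponential prior has 1 hyperparameter per parameter.
Total = 15 * 1 = 15

15


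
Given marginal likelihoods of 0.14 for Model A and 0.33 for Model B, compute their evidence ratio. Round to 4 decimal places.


Ratio = ML(A) / ML(B) = 0.14/0.33
= 0.4242

0.4242


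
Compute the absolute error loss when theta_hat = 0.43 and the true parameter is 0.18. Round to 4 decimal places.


L = |theta_hat - theta_true|
= |0.43 - 0.18| = 0.25

0.25


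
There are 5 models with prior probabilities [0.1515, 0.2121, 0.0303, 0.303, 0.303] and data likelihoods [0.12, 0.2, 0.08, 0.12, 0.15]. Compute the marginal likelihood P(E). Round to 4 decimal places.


P(E) = sum over models of P(M_i) * P(E|M_i)
= 0.1515*0.12 + 0.2121*0.2 + 0.0303*0.08 + 0.303*0.12 + 0.303*0.15
= 0.1448

0.1448


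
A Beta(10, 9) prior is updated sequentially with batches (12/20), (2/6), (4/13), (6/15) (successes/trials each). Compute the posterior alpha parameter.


Sequential conjugate updating is equivalent to a single batch update.
Total successes across all batches = 24
alpha_posterior = alpha_prior + total_successes = 10 + 24
= 34

34


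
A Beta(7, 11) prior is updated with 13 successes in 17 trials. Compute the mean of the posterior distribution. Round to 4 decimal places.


After update: Beta(20, 15)
Mean = 20 / (20 + 15) = 20 / 35
= 0.5714

0.5714


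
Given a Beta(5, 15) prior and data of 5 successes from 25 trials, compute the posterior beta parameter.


Number of failures = 25 - 5 = 20
Posterior beta = 15 + 20 = 35

35


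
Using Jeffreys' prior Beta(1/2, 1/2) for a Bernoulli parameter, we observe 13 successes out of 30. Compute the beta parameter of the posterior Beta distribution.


Conjugate update: Beta(0.5 + k, 0.5 + n - k).
k = 13, n - k = 17
Posterior beta = 0.5 + (n - k) = 0.5 + 17 = 17.5

17.5


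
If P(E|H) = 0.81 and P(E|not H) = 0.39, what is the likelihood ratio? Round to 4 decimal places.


Likelihood ratio = P(E|H) / P(E|not H)
= 0.81 / 0.39
= 2.0769

2.0769


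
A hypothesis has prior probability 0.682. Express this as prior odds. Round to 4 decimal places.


Odds = P(H) / P(not H) = 0.682 / 0.318
= 2.1447

2.1447


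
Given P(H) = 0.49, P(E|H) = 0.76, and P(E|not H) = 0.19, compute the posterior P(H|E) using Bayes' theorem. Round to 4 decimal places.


By Bayes' theorem: P(H|E) = P(E|H)*P(H) / P(E)
P(E) = P(E|H)*P(H) + P(E|not H)*P(not H)
P(E) = 0.76*0.49 + 0.19*0.51 = 0.4693
P(H|E) = 0.76*0.49 / 0.4693 = 0.7935

0.7935


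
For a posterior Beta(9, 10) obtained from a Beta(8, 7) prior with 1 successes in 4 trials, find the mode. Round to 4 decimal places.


Mode = (alpha - 1) / (alpha + beta - 2)
= 8 / 17
= 0.4706

0.4706


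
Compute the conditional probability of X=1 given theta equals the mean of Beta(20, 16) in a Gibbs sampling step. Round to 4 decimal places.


Mean of Beta(20, 16) = 0.5556
P(X=1 | theta=0.5556) = 0.5556

0.5556


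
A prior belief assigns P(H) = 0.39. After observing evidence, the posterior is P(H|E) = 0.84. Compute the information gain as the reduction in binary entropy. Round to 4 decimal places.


H(prior) = -0.39*log2(0.39) - 0.61*log2(0.61)
= 0.9648
H(post) = -0.84*log2(0.84) - 0.16*log2(0.16)
= 0.6343
IG = 0.9648 - 0.6343 = 0.3305

0.3305


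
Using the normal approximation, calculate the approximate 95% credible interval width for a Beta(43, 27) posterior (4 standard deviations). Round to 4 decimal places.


Var(Beta) = 43*27/(70^2 * 71) = 0.0033
SD = 0.0578
Width ~ 4*SD = 0.2311

0.2311


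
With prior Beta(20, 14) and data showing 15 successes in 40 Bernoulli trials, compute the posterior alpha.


Conjugate update: alpha_posterior = alpha_prior + k
= 20 + 15 = 35

35


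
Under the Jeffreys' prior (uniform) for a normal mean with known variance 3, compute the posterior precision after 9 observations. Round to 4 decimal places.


Prior precision = 0 (flat prior).
Post. prec. = 0 + n/var = 9/3 = 3.0

3.0


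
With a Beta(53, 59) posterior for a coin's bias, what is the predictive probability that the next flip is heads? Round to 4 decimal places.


The predictive probability equals the posterior mean.
P(next = heads) = alpha / (alpha + beta)
= 53 / 112 = 0.4732

0.4732


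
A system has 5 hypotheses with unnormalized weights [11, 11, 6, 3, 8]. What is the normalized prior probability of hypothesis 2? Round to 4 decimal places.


The normalized prior is the weight divided by the total.
Total weight = 39
P(H2) = 11 / 39 = 0.2821

0.2821


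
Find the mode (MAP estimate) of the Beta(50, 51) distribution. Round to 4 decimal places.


For Beta(a,b) with a,b > 1:
Mode = (a-1)/(a+b-2) = (50-1)/(101-2)
= 49/99 = 0.4949

0.4949


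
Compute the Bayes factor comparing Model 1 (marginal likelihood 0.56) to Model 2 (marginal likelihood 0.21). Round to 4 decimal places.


BF12 = marginal likelihood of M1 / marginal likelihood of M2
= 0.56/0.21
= 2.6667

2.6667


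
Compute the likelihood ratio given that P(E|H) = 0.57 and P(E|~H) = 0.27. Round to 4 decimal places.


LR = P(E|H) / P(E|~H)
= 0.57 / 0.27 = 2.1111

2.1111


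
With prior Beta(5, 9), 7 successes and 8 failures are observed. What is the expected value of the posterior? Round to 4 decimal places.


Posterior = Beta(12, 17)
E[theta] = alpha/(alpha+beta)
= 12/29 = 0.4138

0.4138


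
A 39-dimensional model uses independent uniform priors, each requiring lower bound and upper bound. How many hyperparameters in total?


Per parameter: 2 (lower bound and upper bound).
Total = 39 * 2 = 78

78
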